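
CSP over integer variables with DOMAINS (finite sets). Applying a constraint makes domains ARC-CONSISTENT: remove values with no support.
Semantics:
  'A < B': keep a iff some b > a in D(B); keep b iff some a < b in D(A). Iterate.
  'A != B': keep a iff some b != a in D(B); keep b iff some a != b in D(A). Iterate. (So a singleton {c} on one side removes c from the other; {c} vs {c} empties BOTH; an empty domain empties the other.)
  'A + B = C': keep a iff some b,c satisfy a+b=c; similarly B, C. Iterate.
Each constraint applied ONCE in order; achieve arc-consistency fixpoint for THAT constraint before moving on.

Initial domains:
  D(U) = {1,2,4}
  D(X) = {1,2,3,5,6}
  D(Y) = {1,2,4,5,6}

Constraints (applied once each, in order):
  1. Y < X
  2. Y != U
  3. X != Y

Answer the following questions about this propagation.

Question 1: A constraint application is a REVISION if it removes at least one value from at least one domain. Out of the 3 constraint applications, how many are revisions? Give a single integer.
Constraint 1 (Y < X) on D(Y)={1,2,4,5,6} D(X)={1,2,3,5,6}: Y {1,2,4,5,6}->{1,2,4,5}; X {1,2,3,5,6}->{2,3,5,6} => REVISION
Constraint 2 (Y != U) on D(Y)={1,2,4,5} D(U)={1,2,4}: no change => not a revision
Constraint 3 (X != Y) on D(X)={2,3,5,6} D(Y)={1,2,4,5}: no change => not a revision
Total revisions = 1

Answer: 1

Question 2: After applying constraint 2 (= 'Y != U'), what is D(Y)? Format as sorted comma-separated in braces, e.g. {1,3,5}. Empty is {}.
Constraint 1 (Y < X) on D(Y)={1,2,4,5,6} D(X)={1,2,3,5,6}: Y {1,2,4,5,6}->{1,2,4,5}; X {1,2,3,5,6}->{2,3,5,6}
Constraint 2 (Y != U) on D(Y)={1,2,4,5} D(U)={1,2,4}: no change
So after constraint 2: D(Y) = {1,2,4,5}

Answer: {1,2,4,5}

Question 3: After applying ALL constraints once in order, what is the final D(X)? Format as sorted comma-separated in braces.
Constraint 1 (Y < X) on D(Y)={1,2,4,5,6} D(X)={1,2,3,5,6}: Y {1,2,4,5,6}->{1,2,4,5}; X {1,2,3,5,6}->{2,3,5,6}
Constraint 2 (Y != U) on D(Y)={1,2,4,5} D(U)={1,2,4}: no change
Constraint 3 (X != Y) on D(X)={2,3,5,6} D(Y)={1,2,4,5}: no change
So after all 3 constraints: D(X) = {2,3,5,6}

Answer: {2,3,5,6}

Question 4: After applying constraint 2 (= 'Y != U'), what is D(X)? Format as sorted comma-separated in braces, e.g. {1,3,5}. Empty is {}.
Answer: {2,3,5,6}

Derivation:
Constraint 1 (Y < X) on D(Y)={1,2,4,5,6} D(X)={1,2,3,5,6}: Y {1,2,4,5,6}->{1,2,4,5}; X {1,2,3,5,6}->{2,3,5,6}
Constraint 2 (Y != U) on D(Y)={1,2,4,5} D(U)={1,2,4}: no change
So after constraint 2: D(X) = {2,3,5,6}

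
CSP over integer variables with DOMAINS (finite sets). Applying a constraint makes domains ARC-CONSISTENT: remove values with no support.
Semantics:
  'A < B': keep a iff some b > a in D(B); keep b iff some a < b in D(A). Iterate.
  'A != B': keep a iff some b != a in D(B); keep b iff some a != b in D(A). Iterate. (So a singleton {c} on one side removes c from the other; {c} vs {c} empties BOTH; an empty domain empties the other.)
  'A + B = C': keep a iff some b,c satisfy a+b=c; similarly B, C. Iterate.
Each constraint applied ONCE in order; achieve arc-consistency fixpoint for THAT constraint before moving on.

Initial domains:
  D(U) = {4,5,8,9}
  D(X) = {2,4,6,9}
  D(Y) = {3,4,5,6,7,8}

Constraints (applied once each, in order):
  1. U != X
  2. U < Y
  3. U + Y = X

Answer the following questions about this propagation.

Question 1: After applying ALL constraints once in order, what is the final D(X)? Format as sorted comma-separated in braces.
Answer: {9}

Derivation:
Constraint 1 (U != X) on D(U)={4,5,8,9} D(X)={2,4,6,9}: no change
Constraint 2 (U < Y) on D(U)={4,5,8,9} D(Y)={3,4,5,6,7,8}: U {4,5,8,9}->{4,5}; Y {3,4,5,6,7,8}->{5,6,7,8}
Constraint 3 (U + Y = X) on D(U)={4,5} D(Y)={5,6,7,8} D(X)={2,4,6,9}: U {4,5}->{4}; Y {5,6,7,8}->{5}; X {2,4,6,9}->{9}
So after all 3 constraints: D(X) = {9}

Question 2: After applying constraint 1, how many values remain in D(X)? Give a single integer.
Answer: 4

Derivation:
Constraint 1 (U != X) on D(U)={4,5,8,9} D(X)={2,4,6,9}: no change
So after constraint 1: D(X)={2,4,6,9}, size = 4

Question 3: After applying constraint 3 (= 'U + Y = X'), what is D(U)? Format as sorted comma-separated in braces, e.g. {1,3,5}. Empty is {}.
Constraint 1 (U != X) on D(U)={4,5,8,9} D(X)={2,4,6,9}: no change
Constraint 2 (U < Y) on D(U)={4,5,8,9} D(Y)={3,4,5,6,7,8}: U {4,5,8,9}->{4,5}; Y {3,4,5,6,7,8}->{5,6,7,8}
Constraint 3 (U + Y = X) on D(U)={4,5} D(Y)={5,6,7,8} D(X)={2,4,6,9}: U {4,5}->{4}; Y {5,6,7,8}->{5}; X {2,4,6,9}->{9}
So after constraint 3: D(U) = {4}

Answer: {4}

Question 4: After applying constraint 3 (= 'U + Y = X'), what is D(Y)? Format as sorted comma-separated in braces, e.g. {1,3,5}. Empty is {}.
Answer: {5}

Derivation:
Constraint 1 (U != X) on D(U)={4,5,8,9} D(X)={2,4,6,9}: no change
Constraint 2 (U < Y) on D(U)={4,5,8,9} D(Y)={3,4,5,6,7,8}: U {4,5,8,9}->{4,5}; Y {3,4,5,6,7,8}->{5,6,7,8}
Constraint 3 (U + Y = X) on D(U)={4,5} D(Y)={5,6,7,8} D(X)={2,4,6,9}: U {4,5}->{4}; Y {5,6,7,8}->{5}; X {2,4,6,9}->{9}
So after constraint 3: D(Y) = {5}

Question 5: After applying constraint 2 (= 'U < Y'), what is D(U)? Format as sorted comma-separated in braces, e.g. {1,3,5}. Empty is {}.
Constraint 1 (U != X) on D(U)={4,5,8,9} D(X)={2,4,6,9}: no change
Constraint 2 (U < Y) on D(U)={4,5,8,9} D(Y)={3,4,5,6,7,8}: U {4,5,8,9}->{4,5}; Y {3,4,5,6,7,8}->{5,6,7,8}
So after constraint 2: D(U) = {4,5}

Answer: {4,5}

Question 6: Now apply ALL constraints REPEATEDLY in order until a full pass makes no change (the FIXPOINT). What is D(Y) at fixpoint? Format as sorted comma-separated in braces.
pass 0 (initial): D(Y)={3,4,5,6,7,8}
pass 1: U {4,5,8,9}->{4}; X {2,4,6,9}->{9}; Y {3,4,5,6,7,8}->{5}
pass 2: no change
Fixpoint after 2 passes: D(Y) = {5}

Answer: {5}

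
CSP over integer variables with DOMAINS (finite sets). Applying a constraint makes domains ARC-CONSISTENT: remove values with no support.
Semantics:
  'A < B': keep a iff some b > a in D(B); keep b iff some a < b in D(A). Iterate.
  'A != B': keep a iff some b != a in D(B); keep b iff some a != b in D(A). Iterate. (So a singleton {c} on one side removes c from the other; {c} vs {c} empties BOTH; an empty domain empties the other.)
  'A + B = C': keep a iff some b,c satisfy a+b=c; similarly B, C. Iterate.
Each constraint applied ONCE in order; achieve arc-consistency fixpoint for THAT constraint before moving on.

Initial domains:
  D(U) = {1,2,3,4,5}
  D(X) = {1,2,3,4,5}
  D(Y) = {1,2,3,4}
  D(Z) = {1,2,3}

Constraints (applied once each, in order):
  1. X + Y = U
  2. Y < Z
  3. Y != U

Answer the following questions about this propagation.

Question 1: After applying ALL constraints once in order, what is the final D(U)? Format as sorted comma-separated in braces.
Answer: {2,3,4,5}

Derivation:
Constraint 1 (X + Y = U) on D(X)={1,2,3,4,5} D(Y)={1,2,3,4} D(U)={1,2,3,4,5}: X {1,2,3,4,5}->{1,2,3,4}; U {1,2,3,4,5}->{2,3,4,5}
Constraint 2 (Y < Z) on D(Y)={1,2,3,4} D(Z)={1,2,3}: Y {1,2,3,4}->{1,2}; Z {1,2,3}->{2,3}
Constraint 3 (Y != U) on D(Y)={1,2} D(U)={2,3,4,5}: no change
So after all 3 constraints: D(U) = {2,3,4,5}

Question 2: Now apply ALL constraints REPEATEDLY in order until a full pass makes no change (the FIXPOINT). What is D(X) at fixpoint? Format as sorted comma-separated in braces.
Answer: {1,2,3,4}

Derivation:
pass 0 (initial): D(X)={1,2,3,4,5}
pass 1: U {1,2,3,4,5}->{2,3,4,5}; X {1,2,3,4,5}->{1,2,3,4}; Y {1,2,3,4}->{1,2}; Z {1,2,3}->{2,3}
pass 2: no change
Fixpoint after 2 passes: D(X) = {1,2,3,4}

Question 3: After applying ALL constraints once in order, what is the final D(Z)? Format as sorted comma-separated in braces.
Constraint 1 (X + Y = U) on D(X)={1,2,3,4,5} D(Y)={1,2,3,4} D(U)={1,2,3,4,5}: X {1,2,3,4,5}->{1,2,3,4}; U {1,2,3,4,5}->{2,3,4,5}
Constraint 2 (Y < Z) on D(Y)={1,2,3,4} D(Z)={1,2,3}: Y {1,2,3,4}->{1,2}; Z {1,2,3}->{2,3}
Constraint 3 (Y != U) on D(Y)={1,2} D(U)={2,3,4,5}: no change
So after all 3 constraints: D(Z) = {2,3}

Answer: {2,3}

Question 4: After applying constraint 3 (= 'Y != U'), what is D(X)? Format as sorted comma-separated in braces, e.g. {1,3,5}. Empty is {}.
Constraint 1 (X + Y = U) on D(X)={1,2,3,4,5} D(Y)={1,2,3,4} D(U)={1,2,3,4,5}: X {1,2,3,4,5}->{1,2,3,4}; U {1,2,3,4,5}->{2,3,4,5}
Constraint 2 (Y < Z) on D(Y)={1,2,3,4} D(Z)={1,2,3}: Y {1,2,3,4}->{1,2}; Z {1,2,3}->{2,3}
Constraint 3 (Y != U) on D(Y)={1,2} D(U)={2,3,4,5}: no change
So after constraint 3: D(X) = {1,2,3,4}

Answer: {1,2,3,4}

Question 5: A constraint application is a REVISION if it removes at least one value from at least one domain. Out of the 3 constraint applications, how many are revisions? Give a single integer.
Constraint 1 (X + Y = U) on D(X)={1,2,3,4,5} D(Y)={1,2,3,4} D(U)={1,2,3,4,5}: X {1,2,3,4,5}->{1,2,3,4}; U {1,2,3,4,5}->{2,3,4,5} => REVISION
Constraint 2 (Y < Z) on D(Y)={1,2,3,4} D(Z)={1,2,3}: Y {1,2,3,4}->{1,2}; Z {1,2,3}->{2,3} => REVISION
Constraint 3 (Y != U) on D(Y)={1,2} D(U)={2,3,4,5}: no change => not a revision
Total revisions = 2

Answer: 2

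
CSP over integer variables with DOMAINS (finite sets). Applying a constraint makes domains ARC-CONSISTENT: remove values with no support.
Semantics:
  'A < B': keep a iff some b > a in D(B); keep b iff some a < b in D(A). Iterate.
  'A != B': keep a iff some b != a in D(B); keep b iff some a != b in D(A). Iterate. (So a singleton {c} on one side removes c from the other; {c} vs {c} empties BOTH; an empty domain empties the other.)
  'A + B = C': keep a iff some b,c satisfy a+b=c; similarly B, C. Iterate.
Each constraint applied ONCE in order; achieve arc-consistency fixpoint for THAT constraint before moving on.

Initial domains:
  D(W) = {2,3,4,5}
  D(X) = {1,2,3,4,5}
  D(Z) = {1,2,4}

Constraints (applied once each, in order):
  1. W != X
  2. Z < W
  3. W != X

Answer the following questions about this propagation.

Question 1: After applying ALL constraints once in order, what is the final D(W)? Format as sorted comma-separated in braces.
Answer: {2,3,4,5}

Derivation:
Constraint 1 (W != X) on D(W)={2,3,4,5} D(X)={1,2,3,4,5}: no change
Constraint 2 (Z < W) on D(Z)={1,2,4} D(W)={2,3,4,5}: no change
Constraint 3 (W != X) on D(W)={2,3,4,5} D(X)={1,2,3,4,5}: no change
So after all 3 constraints: D(W) = {2,3,4,5}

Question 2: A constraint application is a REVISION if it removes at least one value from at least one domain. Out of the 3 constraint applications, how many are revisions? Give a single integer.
Constraint 1 (W != X) on D(W)={2,3,4,5} D(X)={1,2,3,4,5}: no change => not a revision
Constraint 2 (Z < W) on D(Z)={1,2,4} D(W)={2,3,4,5}: no change => not a revision
Constraint 3 (W != X) on D(W)={2,3,4,5} D(X)={1,2,3,4,5}: no change => not a revision
Total revisions = 0

Answer: 0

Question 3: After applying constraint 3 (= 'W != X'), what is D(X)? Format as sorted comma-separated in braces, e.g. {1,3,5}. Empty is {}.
Constraint 1 (W != X) on D(W)={2,3,4,5} D(X)={1,2,3,4,5}: no change
Constraint 2 (Z < W) on D(Z)={1,2,4} D(W)={2,3,4,5}: no change
Constraint 3 (W != X) on D(W)={2,3,4,5} D(X)={1,2,3,4,5}: no change
So after constraint 3: D(X) = {1,2,3,4,5}

Answer: {1,2,3,4,5}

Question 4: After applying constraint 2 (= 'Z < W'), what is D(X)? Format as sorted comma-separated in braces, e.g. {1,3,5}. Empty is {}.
Constraint 1 (W != X) on D(W)={2,3,4,5} D(X)={1,2,3,4,5}: no change
Constraint 2 (Z < W) on D(Z)={1,2,4} D(W)={2,3,4,5}: no change
So after constraint 2: D(X) = {1,2,3,4,5}

Answer: {1,2,3,4,5}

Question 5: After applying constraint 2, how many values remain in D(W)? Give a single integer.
Constraint 1 (W != X) on D(W)={2,3,4,5} D(X)={1,2,3,4,5}: no change
Constraint 2 (Z < W) on D(Z)={1,2,4} D(W)={2,3,4,5}: no change
So after constraint 2: D(W)={2,3,4,5}, size = 4

Answer: 4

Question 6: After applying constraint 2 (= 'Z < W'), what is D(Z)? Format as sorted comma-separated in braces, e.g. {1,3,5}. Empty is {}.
Constraint 1 (W != X) on D(W)={2,3,4,5} D(X)={1,2,3,4,5}: no change
Constraint 2 (Z < W) on D(Z)={1,2,4} D(W)={2,3,4,5}: no change
So after constraint 2: D(Z) = {1,2,4}

Answer: {1,2,4}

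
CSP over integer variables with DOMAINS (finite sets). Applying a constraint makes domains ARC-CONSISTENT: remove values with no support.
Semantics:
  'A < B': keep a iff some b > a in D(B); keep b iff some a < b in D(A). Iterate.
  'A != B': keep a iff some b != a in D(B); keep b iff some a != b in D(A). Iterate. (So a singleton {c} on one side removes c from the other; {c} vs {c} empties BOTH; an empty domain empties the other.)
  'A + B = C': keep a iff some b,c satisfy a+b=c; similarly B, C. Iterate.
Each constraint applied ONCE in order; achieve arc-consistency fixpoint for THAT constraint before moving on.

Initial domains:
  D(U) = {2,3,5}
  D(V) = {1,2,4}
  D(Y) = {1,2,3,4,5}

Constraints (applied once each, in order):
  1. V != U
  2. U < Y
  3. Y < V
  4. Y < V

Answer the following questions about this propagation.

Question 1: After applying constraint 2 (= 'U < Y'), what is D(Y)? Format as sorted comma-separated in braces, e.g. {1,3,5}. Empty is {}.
Constraint 1 (V != U) on D(V)={1,2,4} D(U)={2,3,5}: no change
Constraint 2 (U < Y) on D(U)={2,3,5} D(Y)={1,2,3,4,5}: U {2,3,5}->{2,3}; Y {1,2,3,4,5}->{3,4,5}
So after constraint 2: D(Y) = {3,4,5}

Answer: {3,4,5}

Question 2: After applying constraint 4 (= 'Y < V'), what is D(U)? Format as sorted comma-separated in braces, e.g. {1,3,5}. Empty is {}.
Constraint 1 (V != U) on D(V)={1,2,4} D(U)={2,3,5}: no change
Constraint 2 (U < Y) on D(U)={2,3,5} D(Y)={1,2,3,4,5}: U {2,3,5}->{2,3}; Y {1,2,3,4,5}->{3,4,5}
Constraint 3 (Y < V) on D(Y)={3,4,5} D(V)={1,2,4}: Y {3,4,5}->{3}; V {1,2,4}->{4}
Constraint 4 (Y < V) on D(Y)={3} D(V)={4}: no change
So after constraint 4: D(U) = {2,3}

Answer: {2,3}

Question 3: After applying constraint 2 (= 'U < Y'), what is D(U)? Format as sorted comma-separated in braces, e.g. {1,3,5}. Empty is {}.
Constraint 1 (V != U) on D(V)={1,2,4} D(U)={2,3,5}: no change
Constraint 2 (U < Y) on D(U)={2,3,5} D(Y)={1,2,3,4,5}: U {2,3,5}->{2,3}; Y {1,2,3,4,5}->{3,4,5}
So after constraint 2: D(U) = {2,3}

Answer: {2,3}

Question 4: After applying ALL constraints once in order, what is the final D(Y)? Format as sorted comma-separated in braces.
Answer: {3}

Derivation:
Constraint 1 (V != U) on D(V)={1,2,4} D(U)={2,3,5}: no change
Constraint 2 (U < Y) on D(U)={2,3,5} D(Y)={1,2,3,4,5}: U {2,3,5}->{2,3}; Y {1,2,3,4,5}->{3,4,5}
Constraint 3 (Y < V) on D(Y)={3,4,5} D(V)={1,2,4}: Y {3,4,5}->{3}; V {1,2,4}->{4}
Constraint 4 (Y < V) on D(Y)={3} D(V)={4}: no change
So after all 4 constraints: D(Y) = {3}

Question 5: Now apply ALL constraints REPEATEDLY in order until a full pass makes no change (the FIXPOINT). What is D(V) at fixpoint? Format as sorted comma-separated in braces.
Answer: {4}

Derivation:
pass 0 (initial): D(V)={1,2,4}
pass 1: U {2,3,5}->{2,3}; V {1,2,4}->{4}; Y {1,2,3,4,5}->{3}
pass 2: U {2,3}->{2}
pass 3: no change
Fixpoint after 3 passes: D(V) = {4}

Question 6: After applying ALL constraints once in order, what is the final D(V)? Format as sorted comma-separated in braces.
Answer: {4}

Derivation:
Constraint 1 (V != U) on D(V)={1,2,4} D(U)={2,3,5}: no change
Constraint 2 (U < Y) on D(U)={2,3,5} D(Y)={1,2,3,4,5}: U {2,3,5}->{2,3}; Y {1,2,3,4,5}->{3,4,5}
Constraint 3 (Y < V) on D(Y)={3,4,5} D(V)={1,2,4}: Y {3,4,5}->{3}; V {1,2,4}->{4}
Constraint 4 (Y < V) on D(Y)={3} D(V)={4}: no change
So after all 4 constraints: D(V) = {4}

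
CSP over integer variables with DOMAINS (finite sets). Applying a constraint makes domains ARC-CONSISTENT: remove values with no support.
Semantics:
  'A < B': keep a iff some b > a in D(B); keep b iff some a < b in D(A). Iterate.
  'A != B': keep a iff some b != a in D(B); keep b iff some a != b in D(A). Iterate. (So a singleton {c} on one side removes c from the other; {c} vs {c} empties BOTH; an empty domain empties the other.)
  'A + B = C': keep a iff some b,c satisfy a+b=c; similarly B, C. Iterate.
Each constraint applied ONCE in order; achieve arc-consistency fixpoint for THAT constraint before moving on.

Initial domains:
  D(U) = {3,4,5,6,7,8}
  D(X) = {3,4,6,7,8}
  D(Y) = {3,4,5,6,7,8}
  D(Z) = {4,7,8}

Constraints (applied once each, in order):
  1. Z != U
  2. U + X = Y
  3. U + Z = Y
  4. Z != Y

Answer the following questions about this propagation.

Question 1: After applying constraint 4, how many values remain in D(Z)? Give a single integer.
Answer: 1

Derivation:
Constraint 1 (Z != U) on D(Z)={4,7,8} D(U)={3,4,5,6,7,8}: no change
Constraint 2 (U + X = Y) on D(U)={3,4,5,6,7,8} D(X)={3,4,6,7,8} D(Y)={3,4,5,6,7,8}: U {3,4,5,6,7,8}->{3,4,5}; X {3,4,6,7,8}->{3,4}; Y {3,4,5,6,7,8}->{6,7,8}
Constraint 3 (U + Z = Y) on D(U)={3,4,5} D(Z)={4,7,8} D(Y)={6,7,8}: U {3,4,5}->{3,4}; Z {4,7,8}->{4}; Y {6,7,8}->{7,8}
Constraint 4 (Z != Y) on D(Z)={4} D(Y)={7,8}: no change
So after constraint 4: D(Z)={4}, size = 1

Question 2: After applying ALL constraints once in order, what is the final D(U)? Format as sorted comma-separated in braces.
Constraint 1 (Z != U) on D(Z)={4,7,8} D(U)={3,4,5,6,7,8}: no change
Constraint 2 (U + X = Y) on D(U)={3,4,5,6,7,8} D(X)={3,4,6,7,8} D(Y)={3,4,5,6,7,8}: U {3,4,5,6,7,8}->{3,4,5}; X {3,4,6,7,8}->{3,4}; Y {3,4,5,6,7,8}->{6,7,8}
Constraint 3 (U + Z = Y) on D(U)={3,4,5} D(Z)={4,7,8} D(Y)={6,7,8}: U {3,4,5}->{3,4}; Z {4,7,8}->{4}; Y {6,7,8}->{7,8}
Constraint 4 (Z != Y) on D(Z)={4} D(Y)={7,8}: no change
So after all 4 constraints: D(U) = {3,4}

Answer: {3,4}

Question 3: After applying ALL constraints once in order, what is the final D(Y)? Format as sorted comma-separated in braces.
Constraint 1 (Z != U) on D(Z)={4,7,8} D(U)={3,4,5,6,7,8}: no change
Constraint 2 (U + X = Y) on D(U)={3,4,5,6,7,8} D(X)={3,4,6,7,8} D(Y)={3,4,5,6,7,8}: U {3,4,5,6,7,8}->{3,4,5}; X {3,4,6,7,8}->{3,4}; Y {3,4,5,6,7,8}->{6,7,8}
Constraint 3 (U + Z = Y) on D(U)={3,4,5} D(Z)={4,7,8} D(Y)={6,7,8}: U {3,4,5}->{3,4}; Z {4,7,8}->{4}; Y {6,7,8}->{7,8}
Constraint 4 (Z != Y) on D(Z)={4} D(Y)={7,8}: no change
So after all 4 constraints: D(Y) = {7,8}

Answer: {7,8}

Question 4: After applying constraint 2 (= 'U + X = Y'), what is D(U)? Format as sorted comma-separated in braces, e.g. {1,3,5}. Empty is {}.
Answer: {3,4,5}

Derivation:
Constraint 1 (Z != U) on D(Z)={4,7,8} D(U)={3,4,5,6,7,8}: no change
Constraint 2 (U + X = Y) on D(U)={3,4,5,6,7,8} D(X)={3,4,6,7,8} D(Y)={3,4,5,6,7,8}: U {3,4,5,6,7,8}->{3,4,5}; X {3,4,6,7,8}->{3,4}; Y {3,4,5,6,7,8}->{6,7,8}
So after constraint 2: D(U) = {3,4,5}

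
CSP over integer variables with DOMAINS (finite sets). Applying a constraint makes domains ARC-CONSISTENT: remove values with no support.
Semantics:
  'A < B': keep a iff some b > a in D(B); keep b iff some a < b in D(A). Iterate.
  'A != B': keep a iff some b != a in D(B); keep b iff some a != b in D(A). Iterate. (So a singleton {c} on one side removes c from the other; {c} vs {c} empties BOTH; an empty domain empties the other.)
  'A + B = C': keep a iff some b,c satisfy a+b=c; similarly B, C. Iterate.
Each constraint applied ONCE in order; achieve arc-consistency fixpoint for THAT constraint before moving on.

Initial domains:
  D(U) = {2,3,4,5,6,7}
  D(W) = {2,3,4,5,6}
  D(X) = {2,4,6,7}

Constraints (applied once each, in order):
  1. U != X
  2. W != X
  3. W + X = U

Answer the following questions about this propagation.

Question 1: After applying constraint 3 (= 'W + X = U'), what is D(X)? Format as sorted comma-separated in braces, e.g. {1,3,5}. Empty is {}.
Answer: {2,4}

Derivation:
Constraint 1 (U != X) on D(U)={2,3,4,5,6,7} D(X)={2,4,6,7}: no change
Constraint 2 (W != X) on D(W)={2,3,4,5,6} D(X)={2,4,6,7}: no change
Constraint 3 (W + X = U) on D(W)={2,3,4,5,6} D(X)={2,4,6,7} D(U)={2,3,4,5,6,7}: W {2,3,4,5,6}->{2,3,4,5}; X {2,4,6,7}->{2,4}; U {2,3,4,5,6,7}->{4,5,6,7}
So after constraint 3: D(X) = {2,4}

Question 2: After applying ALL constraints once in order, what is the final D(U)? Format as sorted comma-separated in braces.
Answer: {4,5,6,7}

Derivation:
Constraint 1 (U != X) on D(U)={2,3,4,5,6,7} D(X)={2,4,6,7}: no change
Constraint 2 (W != X) on D(W)={2,3,4,5,6} D(X)={2,4,6,7}: no change
Constraint 3 (W + X = U) on D(W)={2,3,4,5,6} D(X)={2,4,6,7} D(U)={2,3,4,5,6,7}: W {2,3,4,5,6}->{2,3,4,5}; X {2,4,6,7}->{2,4}; U {2,3,4,5,6,7}->{4,5,6,7}
So after all 3 constraints: D(U) = {4,5,6,7}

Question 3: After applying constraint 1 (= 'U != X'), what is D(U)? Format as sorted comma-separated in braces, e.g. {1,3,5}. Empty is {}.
Answer: {2,3,4,5,6,7}

Derivation:
Constraint 1 (U != X) on D(U)={2,3,4,5,6,7} D(X)={2,4,6,7}: no change
So after constraint 1: D(U) = {2,3,4,5,6,7}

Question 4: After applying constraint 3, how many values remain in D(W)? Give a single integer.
Constraint 1 (U != X) on D(U)={2,3,4,5,6,7} D(X)={2,4,6,7}: no change
Constraint 2 (W != X) on D(W)={2,3,4,5,6} D(X)={2,4,6,7}: no change
Constraint 3 (W + X = U) on D(W)={2,3,4,5,6} D(X)={2,4,6,7} D(U)={2,3,4,5,6,7}: W {2,3,4,5,6}->{2,3,4,5}; X {2,4,6,7}->{2,4}; U {2,3,4,5,6,7}->{4,5,6,7}
So after constraint 3: D(W)={2,3,4,5}, size = 4

Answer: 4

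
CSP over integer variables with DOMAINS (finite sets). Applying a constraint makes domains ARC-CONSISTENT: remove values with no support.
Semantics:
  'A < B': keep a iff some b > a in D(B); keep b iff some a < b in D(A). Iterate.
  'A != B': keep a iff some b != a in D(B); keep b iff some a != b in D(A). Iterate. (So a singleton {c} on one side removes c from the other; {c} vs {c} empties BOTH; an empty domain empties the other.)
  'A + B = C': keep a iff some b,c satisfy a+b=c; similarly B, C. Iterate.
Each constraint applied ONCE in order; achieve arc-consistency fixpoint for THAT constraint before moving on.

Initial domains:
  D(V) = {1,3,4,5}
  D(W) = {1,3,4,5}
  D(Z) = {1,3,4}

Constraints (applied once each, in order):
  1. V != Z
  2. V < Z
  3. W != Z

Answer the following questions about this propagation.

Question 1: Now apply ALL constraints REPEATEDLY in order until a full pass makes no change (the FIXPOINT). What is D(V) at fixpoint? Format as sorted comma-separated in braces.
pass 0 (initial): D(V)={1,3,4,5}
pass 1: V {1,3,4,5}->{1,3}; Z {1,3,4}->{3,4}
pass 2: no change
Fixpoint after 2 passes: D(V) = {1,3}

Answer: {1,3}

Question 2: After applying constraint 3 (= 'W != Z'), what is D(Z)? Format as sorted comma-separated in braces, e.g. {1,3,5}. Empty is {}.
Answer: {3,4}

Derivation:
Constraint 1 (V != Z) on D(V)={1,3,4,5} D(Z)={1,3,4}: no change
Constraint 2 (V < Z) on D(V)={1,3,4,5} D(Z)={1,3,4}: V {1,3,4,5}->{1,3}; Z {1,3,4}->{3,4}
Constraint 3 (W != Z) on D(W)={1,3,4,5} D(Z)={3,4}: no change
So after constraint 3: D(Z) = {3,4}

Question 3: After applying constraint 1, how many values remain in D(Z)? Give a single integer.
Answer: 3

Derivation:
Constraint 1 (V != Z) on D(V)={1,3,4,5} D(Z)={1,3,4}: no change
So after constraint 1: D(Z)={1,3,4}, size = 3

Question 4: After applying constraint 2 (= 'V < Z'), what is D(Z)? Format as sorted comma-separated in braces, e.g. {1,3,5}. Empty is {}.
Constraint 1 (V != Z) on D(V)={1,3,4,5} D(Z)={1,3,4}: no change
Constraint 2 (V < Z) on D(V)={1,3,4,5} D(Z)={1,3,4}: V {1,3,4,5}->{1,3}; Z {1,3,4}->{3,4}
So after constraint 2: D(Z) = {3,4}

Answer: {3,4}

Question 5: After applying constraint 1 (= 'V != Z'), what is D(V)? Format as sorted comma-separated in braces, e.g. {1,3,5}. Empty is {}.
Constraint 1 (V != Z) on D(V)={1,3,4,5} D(Z)={1,3,4}: no change
So after constraint 1: D(V) = {1,3,4,5}

Answer: {1,3,4,5}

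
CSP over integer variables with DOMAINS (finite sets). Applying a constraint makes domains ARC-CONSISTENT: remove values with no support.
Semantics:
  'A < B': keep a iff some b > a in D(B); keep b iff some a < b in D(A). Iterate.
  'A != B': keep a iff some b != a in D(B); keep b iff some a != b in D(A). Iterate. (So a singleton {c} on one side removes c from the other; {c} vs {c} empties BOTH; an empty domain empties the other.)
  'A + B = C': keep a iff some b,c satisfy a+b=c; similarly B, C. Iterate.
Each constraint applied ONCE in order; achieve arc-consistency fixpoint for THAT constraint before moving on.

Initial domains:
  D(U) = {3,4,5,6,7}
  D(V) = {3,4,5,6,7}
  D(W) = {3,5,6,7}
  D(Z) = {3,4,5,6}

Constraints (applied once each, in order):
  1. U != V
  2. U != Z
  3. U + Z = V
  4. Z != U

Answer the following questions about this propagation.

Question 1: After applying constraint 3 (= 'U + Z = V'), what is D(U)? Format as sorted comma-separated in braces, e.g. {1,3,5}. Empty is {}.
Answer: {3,4}

Derivation:
Constraint 1 (U != V) on D(U)={3,4,5,6,7} D(V)={3,4,5,6,7}: no change
Constraint 2 (U != Z) on D(U)={3,4,5,6,7} D(Z)={3,4,5,6}: no change
Constraint 3 (U + Z = V) on D(U)={3,4,5,6,7} D(Z)={3,4,5,6} D(V)={3,4,5,6,7}: U {3,4,5,6,7}->{3,4}; Z {3,4,5,6}->{3,4}; V {3,4,5,6,7}->{6,7}
So after constraint 3: D(U) = {3,4}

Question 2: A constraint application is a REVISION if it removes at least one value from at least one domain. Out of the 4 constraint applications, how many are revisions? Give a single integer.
Constraint 1 (U != V) on D(U)={3,4,5,6,7} D(V)={3,4,5,6,7}: no change => not a revision
Constraint 2 (U != Z) on D(U)={3,4,5,6,7} D(Z)={3,4,5,6}: no change => not a revision
Constraint 3 (U + Z = V) on D(U)={3,4,5,6,7} D(Z)={3,4,5,6} D(V)={3,4,5,6,7}: U {3,4,5,6,7}->{3,4}; Z {3,4,5,6}->{3,4}; V {3,4,5,6,7}->{6,7} => REVISION
Constraint 4 (Z != U) on D(Z)={3,4} D(U)={3,4}: no change => not a revision
Total revisions = 1

Answer: 1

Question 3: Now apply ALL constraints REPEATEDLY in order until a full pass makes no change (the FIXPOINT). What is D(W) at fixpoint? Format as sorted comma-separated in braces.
Answer: {3,5,6,7}

Derivation:
pass 0 (initial): D(W)={3,5,6,7}
pass 1: U {3,4,5,6,7}->{3,4}; V {3,4,5,6,7}->{6,7}; Z {3,4,5,6}->{3,4}
pass 2: no change
Fixpoint after 2 passes: D(W) = {3,5,6,7}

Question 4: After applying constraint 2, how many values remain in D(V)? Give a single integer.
Constraint 1 (U != V) on D(U)={3,4,5,6,7} D(V)={3,4,5,6,7}: no change
Constraint 2 (U != Z) on D(U)={3,4,5,6,7} D(Z)={3,4,5,6}: no change
So after constraint 2: D(V)={3,4,5,6,7}, size = 5

Answer: 5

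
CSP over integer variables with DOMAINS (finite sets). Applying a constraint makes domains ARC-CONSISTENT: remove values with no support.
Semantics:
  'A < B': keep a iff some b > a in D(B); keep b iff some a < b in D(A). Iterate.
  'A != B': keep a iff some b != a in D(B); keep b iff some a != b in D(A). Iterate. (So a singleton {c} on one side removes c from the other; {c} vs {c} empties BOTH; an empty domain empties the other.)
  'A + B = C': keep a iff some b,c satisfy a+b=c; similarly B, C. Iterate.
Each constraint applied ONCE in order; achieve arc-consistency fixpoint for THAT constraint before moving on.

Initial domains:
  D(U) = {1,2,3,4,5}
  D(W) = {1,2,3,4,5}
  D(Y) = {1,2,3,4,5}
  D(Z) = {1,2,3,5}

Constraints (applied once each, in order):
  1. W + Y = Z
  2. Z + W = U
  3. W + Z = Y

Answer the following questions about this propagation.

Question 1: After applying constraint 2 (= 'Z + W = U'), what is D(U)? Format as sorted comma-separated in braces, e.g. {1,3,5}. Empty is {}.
Constraint 1 (W + Y = Z) on D(W)={1,2,3,4,5} D(Y)={1,2,3,4,5} D(Z)={1,2,3,5}: W {1,2,3,4,5}->{1,2,3,4}; Y {1,2,3,4,5}->{1,2,3,4}; Z {1,2,3,5}->{2,3,5}
Constraint 2 (Z + W = U) on D(Z)={2,3,5} D(W)={1,2,3,4} D(U)={1,2,3,4,5}: Z {2,3,5}->{2,3}; W {1,2,3,4}->{1,2,3}; U {1,2,3,4,5}->{3,4,5}
So after constraint 2: D(U) = {3,4,5}

Answer: {3,4,5}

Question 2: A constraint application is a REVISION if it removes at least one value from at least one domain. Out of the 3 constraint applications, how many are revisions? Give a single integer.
Constraint 1 (W + Y = Z) on D(W)={1,2,3,4,5} D(Y)={1,2,3,4,5} D(Z)={1,2,3,5}: W {1,2,3,4,5}->{1,2,3,4}; Y {1,2,3,4,5}->{1,2,3,4}; Z {1,2,3,5}->{2,3,5} => REVISION
Constraint 2 (Z + W = U) on D(Z)={2,3,5} D(W)={1,2,3,4} D(U)={1,2,3,4,5}: Z {2,3,5}->{2,3}; W {1,2,3,4}->{1,2,3}; U {1,2,3,4,5}->{3,4,5} => REVISION
Constraint 3 (W + Z = Y) on D(W)={1,2,3} D(Z)={2,3} D(Y)={1,2,3,4}: W {1,2,3}->{1,2}; Y {1,2,3,4}->{3,4} => REVISION
Total revisions = 3

Answer: 3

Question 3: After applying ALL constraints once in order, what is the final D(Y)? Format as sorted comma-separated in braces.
Constraint 1 (W + Y = Z) on D(W)={1,2,3,4,5} D(Y)={1,2,3,4,5} D(Z)={1,2,3,5}: W {1,2,3,4,5}->{1,2,3,4}; Y {1,2,3,4,5}->{1,2,3,4}; Z {1,2,3,5}->{2,3,5}
Constraint 2 (Z + W = U) on D(Z)={2,3,5} D(W)={1,2,3,4} D(U)={1,2,3,4,5}: Z {2,3,5}->{2,3}; W {1,2,3,4}->{1,2,3}; U {1,2,3,4,5}->{3,4,5}
Constraint 3 (W + Z = Y) on D(W)={1,2,3} D(Z)={2,3} D(Y)={1,2,3,4}: W {1,2,3}->{1,2}; Y {1,2,3,4}->{3,4}
So after all 3 constraints: D(Y) = {3,4}

Answer: {3,4}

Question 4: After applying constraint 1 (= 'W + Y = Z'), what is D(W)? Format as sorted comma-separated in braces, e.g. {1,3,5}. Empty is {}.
Constraint 1 (W + Y = Z) on D(W)={1,2,3,4,5} D(Y)={1,2,3,4,5} D(Z)={1,2,3,5}: W {1,2,3,4,5}->{1,2,3,4}; Y {1,2,3,4,5}->{1,2,3,4}; Z {1,2,3,5}->{2,3,5}
So after constraint 1: D(W) = {1,2,3,4}

Answer: {1,2,3,4}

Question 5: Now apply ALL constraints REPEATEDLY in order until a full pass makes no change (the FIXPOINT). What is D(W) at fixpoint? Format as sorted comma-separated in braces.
pass 0 (initial): D(W)={1,2,3,4,5}
pass 1: U {1,2,3,4,5}->{3,4,5}; W {1,2,3,4,5}->{1,2}; Y {1,2,3,4,5}->{3,4}; Z {1,2,3,5}->{2,3}
pass 2: U {3,4,5}->{}; W {1,2}->{}; Y {3,4}->{}; Z {2,3}->{}
pass 3: no change
Fixpoint after 3 passes: D(W) = {}

Answer: {}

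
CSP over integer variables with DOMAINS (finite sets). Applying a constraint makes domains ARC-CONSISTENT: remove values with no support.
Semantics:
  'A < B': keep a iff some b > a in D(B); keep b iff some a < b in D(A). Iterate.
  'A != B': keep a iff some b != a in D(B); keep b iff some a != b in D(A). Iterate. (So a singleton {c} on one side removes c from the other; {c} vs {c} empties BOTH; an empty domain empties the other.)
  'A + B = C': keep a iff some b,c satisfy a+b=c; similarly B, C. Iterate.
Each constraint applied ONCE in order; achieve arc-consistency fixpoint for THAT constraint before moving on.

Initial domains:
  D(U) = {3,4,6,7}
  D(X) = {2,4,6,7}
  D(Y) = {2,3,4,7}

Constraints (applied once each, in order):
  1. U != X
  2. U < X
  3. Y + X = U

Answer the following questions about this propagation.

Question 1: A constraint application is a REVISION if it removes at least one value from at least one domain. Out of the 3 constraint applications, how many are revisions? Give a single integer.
Constraint 1 (U != X) on D(U)={3,4,6,7} D(X)={2,4,6,7}: no change => not a revision
Constraint 2 (U < X) on D(U)={3,4,6,7} D(X)={2,4,6,7}: U {3,4,6,7}->{3,4,6}; X {2,4,6,7}->{4,6,7} => REVISION
Constraint 3 (Y + X = U) on D(Y)={2,3,4,7} D(X)={4,6,7} D(U)={3,4,6}: Y {2,3,4,7}->{2}; X {4,6,7}->{4}; U {3,4,6}->{6} => REVISION
Total revisions = 2

Answer: 2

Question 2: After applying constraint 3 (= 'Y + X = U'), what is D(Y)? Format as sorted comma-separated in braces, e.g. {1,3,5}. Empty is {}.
Constraint 1 (U != X) on D(U)={3,4,6,7} D(X)={2,4,6,7}: no change
Constraint 2 (U < X) on D(U)={3,4,6,7} D(X)={2,4,6,7}: U {3,4,6,7}->{3,4,6}; X {2,4,6,7}->{4,6,7}
Constraint 3 (Y + X = U) on D(Y)={2,3,4,7} D(X)={4,6,7} D(U)={3,4,6}: Y {2,3,4,7}->{2}; X {4,6,7}->{4}; U {3,4,6}->{6}
So after constraint 3: D(Y) = {2}

Answer: {2}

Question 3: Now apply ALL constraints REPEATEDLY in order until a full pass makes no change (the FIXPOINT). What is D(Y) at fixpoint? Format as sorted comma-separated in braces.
Answer: {}

Derivation:
pass 0 (initial): D(Y)={2,3,4,7}
pass 1: U {3,4,6,7}->{6}; X {2,4,6,7}->{4}; Y {2,3,4,7}->{2}
pass 2: U {6}->{}; X {4}->{}; Y {2}->{}
pass 3: no change
Fixpoint after 3 passes: D(Y) = {}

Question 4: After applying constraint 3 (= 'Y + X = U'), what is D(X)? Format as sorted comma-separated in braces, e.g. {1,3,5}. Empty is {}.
Answer: {4}

Derivation:
Constraint 1 (U != X) on D(U)={3,4,6,7} D(X)={2,4,6,7}: no change
Constraint 2 (U < X) on D(U)={3,4,6,7} D(X)={2,4,6,7}: U {3,4,6,7}->{3,4,6}; X {2,4,6,7}->{4,6,7}
Constraint 3 (Y + X = U) on D(Y)={2,3,4,7} D(X)={4,6,7} D(U)={3,4,6}: Y {2,3,4,7}->{2}; X {4,6,7}->{4}; U {3,4,6}->{6}
So after constraint 3: D(X) = {4}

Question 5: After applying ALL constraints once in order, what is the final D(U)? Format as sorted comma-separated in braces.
Constraint 1 (U != X) on D(U)={3,4,6,7} D(X)={2,4,6,7}: no change
Constraint 2 (U < X) on D(U)={3,4,6,7} D(X)={2,4,6,7}: U {3,4,6,7}->{3,4,6}; X {2,4,6,7}->{4,6,7}
Constraint 3 (Y + X = U) on D(Y)={2,3,4,7} D(X)={4,6,7} D(U)={3,4,6}: Y {2,3,4,7}->{2}; X {4,6,7}->{4}; U {3,4,6}->{6}
So after all 3 constraints: D(U) = {6}

Answer: {6}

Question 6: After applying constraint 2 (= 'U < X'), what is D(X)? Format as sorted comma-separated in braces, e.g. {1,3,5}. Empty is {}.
Answer: {4,6,7}

Derivation:
Constraint 1 (U != X) on D(U)={3,4,6,7} D(X)={2,4,6,7}: no change
Constraint 2 (U < X) on D(U)={3,4,6,7} D(X)={2,4,6,7}: U {3,4,6,7}->{3,4,6}; X {2,4,6,7}->{4,6,7}
So after constraint 2: D(X) = {4,6,7}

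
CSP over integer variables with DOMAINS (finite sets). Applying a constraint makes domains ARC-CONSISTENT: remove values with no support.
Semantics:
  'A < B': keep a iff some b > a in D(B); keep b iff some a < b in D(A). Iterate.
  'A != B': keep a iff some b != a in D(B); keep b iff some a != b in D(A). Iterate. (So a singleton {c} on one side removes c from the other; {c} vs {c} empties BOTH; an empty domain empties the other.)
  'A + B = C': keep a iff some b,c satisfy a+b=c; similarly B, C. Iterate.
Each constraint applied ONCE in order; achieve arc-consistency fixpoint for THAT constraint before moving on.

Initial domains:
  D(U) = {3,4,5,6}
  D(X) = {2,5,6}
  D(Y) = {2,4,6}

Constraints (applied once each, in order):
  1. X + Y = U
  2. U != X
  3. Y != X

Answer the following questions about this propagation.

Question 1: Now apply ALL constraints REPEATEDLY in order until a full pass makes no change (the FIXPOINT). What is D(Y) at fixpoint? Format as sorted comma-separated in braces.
pass 0 (initial): D(Y)={2,4,6}
pass 1: U {3,4,5,6}->{4,6}; X {2,5,6}->{2}; Y {2,4,6}->{4}
pass 2: U {4,6}->{6}
pass 3: no change
Fixpoint after 3 passes: D(Y) = {4}

Answer: {4}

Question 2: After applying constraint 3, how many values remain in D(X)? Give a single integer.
Answer: 1

Derivation:
Constraint 1 (X + Y = U) on D(X)={2,5,6} D(Y)={2,4,6} D(U)={3,4,5,6}: X {2,5,6}->{2}; Y {2,4,6}->{2,4}; U {3,4,5,6}->{4,6}
Constraint 2 (U != X) on D(U)={4,6} D(X)={2}: no change
Constraint 3 (Y != X) on D(Y)={2,4} D(X)={2}: Y {2,4}->{4}
So after constraint 3: D(X)={2}, size = 1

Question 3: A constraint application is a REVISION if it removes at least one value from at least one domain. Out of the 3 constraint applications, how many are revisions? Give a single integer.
Answer: 2

Derivation:
Constraint 1 (X + Y = U) on D(X)={2,5,6} D(Y)={2,4,6} D(U)={3,4,5,6}: X {2,5,6}->{2}; Y {2,4,6}->{2,4}; U {3,4,5,6}->{4,6} => REVISION
Constraint 2 (U != X) on D(U)={4,6} D(X)={2}: no change => not a revision
Constraint 3 (Y != X) on D(Y)={2,4} D(X)={2}: Y {2,4}->{4} => REVISION
Total revisions = 2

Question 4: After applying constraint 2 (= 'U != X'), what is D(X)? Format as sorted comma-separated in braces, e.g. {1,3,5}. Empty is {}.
Answer: {2}

Derivation:
Constraint 1 (X + Y = U) on D(X)={2,5,6} D(Y)={2,4,6} D(U)={3,4,5,6}: X {2,5,6}->{2}; Y {2,4,6}->{2,4}; U {3,4,5,6}->{4,6}
Constraint 2 (U != X) on D(U)={4,6} D(X)={2}: no change
So after constraint 2: D(X) = {2}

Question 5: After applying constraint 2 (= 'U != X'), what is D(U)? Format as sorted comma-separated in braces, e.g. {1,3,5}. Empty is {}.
Answer: {4,6}

Derivation:
Constraint 1 (X + Y = U) on D(X)={2,5,6} D(Y)={2,4,6} D(U)={3,4,5,6}: X {2,5,6}->{2}; Y {2,4,6}->{2,4}; U {3,4,5,6}->{4,6}
Constraint 2 (U != X) on D(U)={4,6} D(X)={2}: no change
So after constraint 2: D(U) = {4,6}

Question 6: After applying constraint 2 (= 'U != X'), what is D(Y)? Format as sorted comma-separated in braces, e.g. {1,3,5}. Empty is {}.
Constraint 1 (X + Y = U) on D(X)={2,5,6} D(Y)={2,4,6} D(U)={3,4,5,6}: X {2,5,6}->{2}; Y {2,4,6}->{2,4}; U {3,4,5,6}->{4,6}
Constraint 2 (U != X) on D(U)={4,6} D(X)={2}: no change
So after constraint 2: D(Y) = {2,4}

Answer: {2,4}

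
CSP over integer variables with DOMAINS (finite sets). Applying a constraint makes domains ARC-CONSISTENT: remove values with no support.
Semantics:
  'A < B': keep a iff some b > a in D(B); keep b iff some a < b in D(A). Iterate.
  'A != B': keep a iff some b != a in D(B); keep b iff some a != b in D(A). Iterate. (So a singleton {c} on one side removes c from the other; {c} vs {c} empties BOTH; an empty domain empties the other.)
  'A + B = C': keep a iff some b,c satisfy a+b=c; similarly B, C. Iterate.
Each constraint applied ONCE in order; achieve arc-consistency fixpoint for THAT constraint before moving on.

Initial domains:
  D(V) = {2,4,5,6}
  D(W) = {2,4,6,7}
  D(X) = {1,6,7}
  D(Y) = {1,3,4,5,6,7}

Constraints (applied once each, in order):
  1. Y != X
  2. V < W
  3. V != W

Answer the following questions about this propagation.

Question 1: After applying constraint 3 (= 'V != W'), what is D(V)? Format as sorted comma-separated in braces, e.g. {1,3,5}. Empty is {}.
Constraint 1 (Y != X) on D(Y)={1,3,4,5,6,7} D(X)={1,6,7}: no change
Constraint 2 (V < W) on D(V)={2,4,5,6} D(W)={2,4,6,7}: W {2,4,6,7}->{4,6,7}
Constraint 3 (V != W) on D(V)={2,4,5,6} D(W)={4,6,7}: no change
So after constraint 3: D(V) = {2,4,5,6}

Answer: {2,4,5,6}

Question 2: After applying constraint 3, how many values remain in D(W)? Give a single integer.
Answer: 3

Derivation:
Constraint 1 (Y != X) on D(Y)={1,3,4,5,6,7} D(X)={1,6,7}: no change
Constraint 2 (V < W) on D(V)={2,4,5,6} D(W)={2,4,6,7}: W {2,4,6,7}->{4,6,7}
Constraint 3 (V != W) on D(V)={2,4,5,6} D(W)={4,6,7}: no change
So after constraint 3: D(W)={4,6,7}, size = 3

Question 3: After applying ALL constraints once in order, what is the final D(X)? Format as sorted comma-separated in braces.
Constraint 1 (Y != X) on D(Y)={1,3,4,5,6,7} D(X)={1,6,7}: no change
Constraint 2 (V < W) on D(V)={2,4,5,6} D(W)={2,4,6,7}: W {2,4,6,7}->{4,6,7}
Constraint 3 (V != W) on D(V)={2,4,5,6} D(W)={4,6,7}: no change
So after all 3 constraints: D(X) = {1,6,7}

Answer: {1,6,7}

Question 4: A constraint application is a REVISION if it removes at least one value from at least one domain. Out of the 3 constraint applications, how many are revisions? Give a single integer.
Answer: 1

Derivation:
Constraint 1 (Y != X) on D(Y)={1,3,4,5,6,7} D(X)={1,6,7}: no change => not a revision
Constraint 2 (V < W) on D(V)={2,4,5,6} D(W)={2,4,6,7}: W {2,4,6,7}->{4,6,7} => REVISION
Constraint 3 (V != W) on D(V)={2,4,5,6} D(W)={4,6,7}: no change => not a revision
Total revisions = 1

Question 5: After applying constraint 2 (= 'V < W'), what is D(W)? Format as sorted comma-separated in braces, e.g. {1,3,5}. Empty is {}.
Answer: {4,6,7}

Derivation:
Constraint 1 (Y != X) on D(Y)={1,3,4,5,6,7} D(X)={1,6,7}: no change
Constraint 2 (V < W) on D(V)={2,4,5,6} D(W)={2,4,6,7}: W {2,4,6,7}->{4,6,7}
So after constraint 2: D(W) = {4,6,7}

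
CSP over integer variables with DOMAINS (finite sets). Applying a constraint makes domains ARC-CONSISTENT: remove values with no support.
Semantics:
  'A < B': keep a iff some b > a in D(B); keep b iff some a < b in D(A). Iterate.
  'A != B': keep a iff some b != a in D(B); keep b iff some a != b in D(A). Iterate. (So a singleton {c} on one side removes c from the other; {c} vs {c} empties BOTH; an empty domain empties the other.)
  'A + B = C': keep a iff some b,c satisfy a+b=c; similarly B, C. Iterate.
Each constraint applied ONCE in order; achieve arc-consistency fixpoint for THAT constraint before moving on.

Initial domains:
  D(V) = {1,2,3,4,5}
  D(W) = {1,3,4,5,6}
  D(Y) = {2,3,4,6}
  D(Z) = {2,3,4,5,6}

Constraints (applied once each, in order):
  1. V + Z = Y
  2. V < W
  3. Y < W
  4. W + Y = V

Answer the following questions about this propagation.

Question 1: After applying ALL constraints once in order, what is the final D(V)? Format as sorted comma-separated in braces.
Answer: {}

Derivation:
Constraint 1 (V + Z = Y) on D(V)={1,2,3,4,5} D(Z)={2,3,4,5,6} D(Y)={2,3,4,6}: V {1,2,3,4,5}->{1,2,3,4}; Z {2,3,4,5,6}->{2,3,4,5}; Y {2,3,4,6}->{3,4,6}
Constraint 2 (V < W) on D(V)={1,2,3,4} D(W)={1,3,4,5,6}: W {1,3,4,5,6}->{3,4,5,6}
Constraint 3 (Y < W) on D(Y)={3,4,6} D(W)={3,4,5,6}: Y {3,4,6}->{3,4}; W {3,4,5,6}->{4,5,6}
Constraint 4 (W + Y = V) on D(W)={4,5,6} D(Y)={3,4} D(V)={1,2,3,4}: W {4,5,6}->{}; Y {3,4}->{}; V {1,2,3,4}->{}
So after all 4 constraints: D(V) = {}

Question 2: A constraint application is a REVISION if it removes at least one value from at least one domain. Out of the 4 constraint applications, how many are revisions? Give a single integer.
Constraint 1 (V + Z = Y) on D(V)={1,2,3,4,5} D(Z)={2,3,4,5,6} D(Y)={2,3,4,6}: V {1,2,3,4,5}->{1,2,3,4}; Z {2,3,4,5,6}->{2,3,4,5}; Y {2,3,4,6}->{3,4,6} => REVISION
Constraint 2 (V < W) on D(V)={1,2,3,4} D(W)={1,3,4,5,6}: W {1,3,4,5,6}->{3,4,5,6} => REVISION
Constraint 3 (Y < W) on D(Y)={3,4,6} D(W)={3,4,5,6}: Y {3,4,6}->{3,4}; W {3,4,5,6}->{4,5,6} => REVISION
Constraint 4 (W + Y = V) on D(W)={4,5,6} D(Y)={3,4} D(V)={1,2,3,4}: W {4,5,6}->{}; Y {3,4}->{}; V {1,2,3,4}->{} => REVISION
Total revisions = 4

Answer: 4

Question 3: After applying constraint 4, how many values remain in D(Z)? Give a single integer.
Constraint 1 (V + Z = Y) on D(V)={1,2,3,4,5} D(Z)={2,3,4,5,6} D(Y)={2,3,4,6}: V {1,2,3,4,5}->{1,2,3,4}; Z {2,3,4,5,6}->{2,3,4,5}; Y {2,3,4,6}->{3,4,6}
Constraint 2 (V < W) on D(V)={1,2,3,4} D(W)={1,3,4,5,6}: W {1,3,4,5,6}->{3,4,5,6}
Constraint 3 (Y < W) on D(Y)={3,4,6} D(W)={3,4,5,6}: Y {3,4,6}->{3,4}; W {3,4,5,6}->{4,5,6}
Constraint 4 (W + Y = V) on D(W)={4,5,6} D(Y)={3,4} D(V)={1,2,3,4}: W {4,5,6}->{}; Y {3,4}->{}; V {1,2,3,4}->{}
So after constraint 4: D(Z)={2,3,4,5}, size = 4

Answer: 4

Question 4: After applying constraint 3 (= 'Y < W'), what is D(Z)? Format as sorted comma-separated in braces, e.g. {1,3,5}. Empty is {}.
Answer: {2,3,4,5}

Derivation:
Constraint 1 (V + Z = Y) on D(V)={1,2,3,4,5} D(Z)={2,3,4,5,6} D(Y)={2,3,4,6}: V {1,2,3,4,5}->{1,2,3,4}; Z {2,3,4,5,6}->{2,3,4,5}; Y {2,3,4,6}->{3,4,6}
Constraint 2 (V < W) on D(V)={1,2,3,4} D(W)={1,3,4,5,6}: W {1,3,4,5,6}->{3,4,5,6}
Constraint 3 (Y < W) on D(Y)={3,4,6} D(W)={3,4,5,6}: Y {3,4,6}->{3,4}; W {3,4,5,6}->{4,5,6}
So after constraint 3: D(Z) = {2,3,4,5}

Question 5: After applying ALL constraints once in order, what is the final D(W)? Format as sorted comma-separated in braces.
Constraint 1 (V + Z = Y) on D(V)={1,2,3,4,5} D(Z)={2,3,4,5,6} D(Y)={2,3,4,6}: V {1,2,3,4,5}->{1,2,3,4}; Z {2,3,4,5,6}->{2,3,4,5}; Y {2,3,4,6}->{3,4,6}
Constraint 2 (V < W) on D(V)={1,2,3,4} D(W)={1,3,4,5,6}: W {1,3,4,5,6}->{3,4,5,6}
Constraint 3 (Y < W) on D(Y)={3,4,6} D(W)={3,4,5,6}: Y {3,4,6}->{3,4}; W {3,4,5,6}->{4,5,6}
Constraint 4 (W + Y = V) on D(W)={4,5,6} D(Y)={3,4} D(V)={1,2,3,4}: W {4,5,6}->{}; Y {3,4}->{}; V {1,2,3,4}->{}
So after all 4 constraints: D(W) = {}

Answer: {}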